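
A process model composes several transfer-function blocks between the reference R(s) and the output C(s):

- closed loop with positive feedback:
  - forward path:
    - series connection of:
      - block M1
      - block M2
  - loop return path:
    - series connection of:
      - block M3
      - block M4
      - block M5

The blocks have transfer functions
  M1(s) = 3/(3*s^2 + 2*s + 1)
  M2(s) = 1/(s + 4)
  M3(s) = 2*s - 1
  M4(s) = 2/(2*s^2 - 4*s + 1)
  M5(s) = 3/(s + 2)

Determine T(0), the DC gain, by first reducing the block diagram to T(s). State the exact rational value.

The answer is 3/13.

Reasoning:
Step 1. combine M1, M2 in series = 3/(3*s^3 + 14*s^2 + 9*s + 4)
Step 2. reduce the series chain M3, M4, M5 = (12*s - 6)/(2*s^3 - 7*s + 2)
Step 3. collapse the loop ((M1*M2) forward, (M3*M4*M5) return) = (6*s^3 - 21*s + 6)/(6*s^6 + 28*s^5 - 3*s^4 - 84*s^3 - 35*s^2 - 46*s + 26)
That last expression is T(s); at s = 0 only the constant terms survive, so T(0) = 6/26 = 3/13.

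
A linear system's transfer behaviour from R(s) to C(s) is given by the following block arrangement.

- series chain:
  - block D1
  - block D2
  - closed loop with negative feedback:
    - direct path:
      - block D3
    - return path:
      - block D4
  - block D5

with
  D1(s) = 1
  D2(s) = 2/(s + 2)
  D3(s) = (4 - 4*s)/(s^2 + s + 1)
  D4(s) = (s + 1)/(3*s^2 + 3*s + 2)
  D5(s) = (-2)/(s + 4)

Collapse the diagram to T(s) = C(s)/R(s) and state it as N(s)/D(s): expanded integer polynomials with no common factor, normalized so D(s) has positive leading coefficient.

The answer is (48*s^3 - 16*s - 32)/(3*s^6 + 24*s^5 + 64*s^4 + 77*s^3 + 68*s^2 + 76*s + 48).

Reasoning:
Step 1: reduce the feedback loop with forward D3 and return D4 -> (-12*s^3 + 4*s + 8)/(3*s^4 + 6*s^3 + 4*s^2 + 5*s + 6)
Step 2: multiply D1, D2, [D3/(1+D3*D4)], D5 (series), which is the overall transfer function T(s) = C(s)/R(s) in lowest terms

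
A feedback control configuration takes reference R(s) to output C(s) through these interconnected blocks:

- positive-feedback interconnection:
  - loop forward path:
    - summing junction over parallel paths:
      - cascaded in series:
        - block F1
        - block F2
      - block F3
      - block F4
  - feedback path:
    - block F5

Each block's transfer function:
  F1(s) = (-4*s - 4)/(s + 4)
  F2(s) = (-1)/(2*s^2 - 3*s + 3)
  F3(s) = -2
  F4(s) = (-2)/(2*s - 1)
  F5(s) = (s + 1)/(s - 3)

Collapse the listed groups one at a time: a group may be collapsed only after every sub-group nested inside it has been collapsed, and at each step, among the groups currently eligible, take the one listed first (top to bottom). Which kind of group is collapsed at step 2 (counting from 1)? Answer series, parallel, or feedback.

The answer is parallel.

Reasoning:
[1] series reduction of F1, F2
[2] reduce the parallel group (F1*F2), F3, F4
[3] collapse the loop (((F1*F2)+F3+F4) forward, F5 return)
At step 2 the group reduced is parallel.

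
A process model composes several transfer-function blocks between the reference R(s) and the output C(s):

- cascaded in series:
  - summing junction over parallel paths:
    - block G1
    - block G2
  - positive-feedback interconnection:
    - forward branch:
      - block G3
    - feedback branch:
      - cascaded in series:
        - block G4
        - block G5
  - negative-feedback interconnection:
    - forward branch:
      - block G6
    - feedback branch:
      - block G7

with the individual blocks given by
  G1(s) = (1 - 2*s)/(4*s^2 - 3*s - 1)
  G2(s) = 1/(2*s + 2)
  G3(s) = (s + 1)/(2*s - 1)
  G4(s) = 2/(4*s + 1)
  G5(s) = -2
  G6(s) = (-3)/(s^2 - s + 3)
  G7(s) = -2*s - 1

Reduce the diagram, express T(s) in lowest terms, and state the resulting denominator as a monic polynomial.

First reduce the diagram to T(s).

[1] sum the parallel branches G1, G2 = (1 - 5*s)/(8*s^3 + 2*s^2 - 8*s - 2)
[2] combine G4, G5 in series = (-4)/(4*s + 1)
[3] collapse the loop (G3 forward, (G4*G5) return) = (4*s^2 + 5*s + 1)/(8*s^2 + 2*s + 3)
[4] collapse the loop (G6 forward, G7 return) = (-3)/(s^2 + 5*s + 6)
[5] series reduction of (G1+G2), [G3/(1-G3*(G4*G5))], [G6/(1+G6*G7)] = (15*s - 3)/(16*s^5 + 68*s^4 + 38*s^3 - 68*s^2 - 18*s - 36)
T(s) is the step-5 result (common factors already cancelled). Leading coefficient of the denominator: 16. Divide through by 16 for the monic polynomial.

Answer: s^5 + 17*s^4/4 + 19*s^3/8 - 17*s^2/4 - 9*s/8 - 9/4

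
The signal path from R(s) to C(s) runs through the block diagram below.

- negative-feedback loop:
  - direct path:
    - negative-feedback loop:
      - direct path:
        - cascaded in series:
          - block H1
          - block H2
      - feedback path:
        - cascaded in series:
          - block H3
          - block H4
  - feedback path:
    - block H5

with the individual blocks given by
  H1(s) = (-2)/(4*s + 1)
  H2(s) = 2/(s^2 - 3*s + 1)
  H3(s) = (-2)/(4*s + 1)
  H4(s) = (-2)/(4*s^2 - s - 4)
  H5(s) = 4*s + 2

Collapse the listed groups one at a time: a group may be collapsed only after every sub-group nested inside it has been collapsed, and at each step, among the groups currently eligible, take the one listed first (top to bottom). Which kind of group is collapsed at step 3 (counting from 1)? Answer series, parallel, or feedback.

The answer is feedback.

Reasoning:
1. series reduction of H1, H2
2. cascade H3, H4
3. reduce the feedback loop with forward (H1*H2) and return (H3*H4)
4. collapse the loop ([(H1*H2)/(1+(H1*H2)*(H3*H4))] forward, H5 return)
Step 3 collapses a feedback group.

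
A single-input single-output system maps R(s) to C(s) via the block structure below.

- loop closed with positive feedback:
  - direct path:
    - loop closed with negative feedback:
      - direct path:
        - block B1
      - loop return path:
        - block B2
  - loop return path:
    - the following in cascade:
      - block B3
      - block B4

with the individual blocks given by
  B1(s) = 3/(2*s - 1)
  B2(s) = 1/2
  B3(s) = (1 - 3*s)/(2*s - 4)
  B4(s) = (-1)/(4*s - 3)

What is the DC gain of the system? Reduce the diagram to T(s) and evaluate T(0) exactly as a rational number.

First reduce the diagram to T(s).

(1) feedback reduction of B1, B2 = 6/(4*s + 1)
(2) multiply B3, B4 (series) = (3*s - 1)/(8*s^2 - 22*s + 12)
(3) close the feedback loop around [B1/(1+B1*B2)], (B3*B4) = (24*s^2 - 66*s + 36)/(16*s^3 - 40*s^2 + 4*s + 9)
Step 3 gives the overall T(s). Then T(0) = 36/9 = 4.

Answer: 4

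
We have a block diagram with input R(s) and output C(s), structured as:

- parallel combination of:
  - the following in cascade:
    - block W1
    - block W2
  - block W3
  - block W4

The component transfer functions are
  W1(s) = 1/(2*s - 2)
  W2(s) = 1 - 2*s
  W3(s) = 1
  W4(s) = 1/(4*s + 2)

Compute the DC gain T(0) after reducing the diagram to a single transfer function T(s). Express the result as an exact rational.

Reducing step by step:

Step 1: series reduction of W1, W2, giving (1 - 2*s)/(2*s - 2)
Step 2: reduce the parallel group (W1*W2), W3, W4, giving (-s - 2)/(4*s^2 - 2*s - 2)
That last expression is T(s); at s = 0 only the constant terms survive, so T(0) = -2/(-2) = 1.

Answer: 1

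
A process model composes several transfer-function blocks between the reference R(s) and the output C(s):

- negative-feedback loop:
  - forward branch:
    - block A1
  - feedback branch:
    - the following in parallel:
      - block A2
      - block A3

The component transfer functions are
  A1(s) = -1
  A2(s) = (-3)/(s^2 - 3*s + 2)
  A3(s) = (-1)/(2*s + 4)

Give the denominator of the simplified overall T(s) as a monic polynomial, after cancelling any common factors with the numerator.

First reduce the diagram to T(s).

[1] parallel reduction of A2, A3: (-s^2 - 3*s - 14)/(2*s^3 - 2*s^2 - 8*s + 8)
[2] reduce the feedback loop with forward A1 and return (A2+A3): (-2*s^3 + 2*s^2 + 8*s - 8)/(2*s^3 - s^2 - 5*s + 22)
Step 2 gives the fully reduced T(s), with no common factor left to cancel. The denominator's leading coefficient is 2, so divide each of its coefficients by 2 to get the monic form.

Answer: s^3 - s^2/2 - 5*s/2 + 11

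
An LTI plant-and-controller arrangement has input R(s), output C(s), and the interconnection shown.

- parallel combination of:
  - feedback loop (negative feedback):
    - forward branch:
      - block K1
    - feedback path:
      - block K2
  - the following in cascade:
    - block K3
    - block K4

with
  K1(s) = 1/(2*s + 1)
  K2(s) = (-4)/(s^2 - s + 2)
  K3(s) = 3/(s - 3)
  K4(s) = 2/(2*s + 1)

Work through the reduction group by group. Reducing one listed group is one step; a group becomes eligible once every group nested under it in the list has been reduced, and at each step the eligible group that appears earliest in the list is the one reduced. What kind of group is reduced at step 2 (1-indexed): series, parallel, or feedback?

Answer: series

Working:
Step 1: apply the feedback formula to K1, K2
Step 2: combine K3, K4 in series
Step 3: reduce the parallel group [K1/(1+K1*K2)], (K3*K4)
Step 2 collapses a series group.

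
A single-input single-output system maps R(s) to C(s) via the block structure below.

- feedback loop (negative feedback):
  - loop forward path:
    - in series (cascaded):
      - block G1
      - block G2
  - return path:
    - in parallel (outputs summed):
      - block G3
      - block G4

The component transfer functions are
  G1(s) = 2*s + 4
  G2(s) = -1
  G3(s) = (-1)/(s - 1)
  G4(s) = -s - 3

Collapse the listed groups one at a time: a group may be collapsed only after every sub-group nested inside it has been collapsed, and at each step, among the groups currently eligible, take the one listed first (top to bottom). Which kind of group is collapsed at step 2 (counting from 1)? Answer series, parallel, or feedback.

Step 1 - reduce the series chain G1, G2
Step 2 - parallel reduction of G3, G4
Step 3 - reduce the feedback loop with forward (G1*G2) and return (G3+G4)
Step 2: parallel.

Final answer: parallel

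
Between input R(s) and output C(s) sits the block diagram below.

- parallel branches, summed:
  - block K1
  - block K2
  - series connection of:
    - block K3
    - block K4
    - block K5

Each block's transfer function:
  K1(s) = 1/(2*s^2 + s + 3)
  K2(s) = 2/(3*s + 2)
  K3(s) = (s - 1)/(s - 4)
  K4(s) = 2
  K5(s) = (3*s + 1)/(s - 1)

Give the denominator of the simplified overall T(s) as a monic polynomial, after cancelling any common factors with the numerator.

Step 1: cascade K3, K4, K5 gives (6*s + 2)/(s - 4)
Step 2: reduce the parallel group K1, K2, (K3*K4*K5) gives (36*s^4 + 58*s^3 + 69*s^2 + 46*s - 20)/(6*s^4 - 17*s^3 - 17*s^2 - 38*s - 24)
No further cancellation is possible in the step-2 result, so that is T(s). Its denominator becomes monic after dividing by the leading coefficient 6.

Answer: s^4 - 17*s^3/6 - 17*s^2/6 - 19*s/3 - 4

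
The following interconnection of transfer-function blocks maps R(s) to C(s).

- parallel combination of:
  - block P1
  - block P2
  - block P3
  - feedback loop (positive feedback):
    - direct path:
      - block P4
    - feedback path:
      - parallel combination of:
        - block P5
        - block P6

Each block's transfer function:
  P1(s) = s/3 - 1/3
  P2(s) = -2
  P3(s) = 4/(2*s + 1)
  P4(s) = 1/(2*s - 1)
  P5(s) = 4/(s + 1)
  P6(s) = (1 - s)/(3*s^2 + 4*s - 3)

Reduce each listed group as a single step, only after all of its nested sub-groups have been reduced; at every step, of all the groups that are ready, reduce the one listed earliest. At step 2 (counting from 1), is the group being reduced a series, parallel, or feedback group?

Step 1 - combine P5, P6 in parallel
Step 2 - reduce the feedback loop with forward P4 and return (P5+P6)
Step 3 - parallel reduction of P1, P2, P3, [P4/(1-P4*(P5+P6))]
So the answer for step 2 is feedback.

Therefore the answer is feedback.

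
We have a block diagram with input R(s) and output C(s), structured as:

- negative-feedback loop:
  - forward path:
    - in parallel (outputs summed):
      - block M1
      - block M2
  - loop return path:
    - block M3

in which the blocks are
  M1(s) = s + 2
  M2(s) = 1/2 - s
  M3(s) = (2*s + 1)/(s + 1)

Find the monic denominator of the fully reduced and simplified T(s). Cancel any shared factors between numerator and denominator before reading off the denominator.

Reducing step by step:

Step 1. reduce the parallel group M1, M2: 5/2
Step 2. reduce the feedback loop with forward (M1+M2) and return M3: (5*s + 5)/(12*s + 7)
Step 2 gives the fully reduced T(s), with no common factor left to cancel. The denominator's leading coefficient is 12, so divide each of its coefficients by 12 to get the monic form.

Answer: s + 7/12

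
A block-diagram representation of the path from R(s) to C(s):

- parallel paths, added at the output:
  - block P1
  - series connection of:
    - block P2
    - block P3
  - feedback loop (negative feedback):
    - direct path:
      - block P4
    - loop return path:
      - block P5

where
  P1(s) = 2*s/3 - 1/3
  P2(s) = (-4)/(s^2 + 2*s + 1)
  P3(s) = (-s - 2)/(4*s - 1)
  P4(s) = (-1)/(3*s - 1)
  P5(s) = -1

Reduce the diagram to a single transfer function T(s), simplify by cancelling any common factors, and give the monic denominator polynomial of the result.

First reduce the diagram to T(s).

1. reduce the series chain P2, P3 -> (4*s + 8)/(4*s^3 + 7*s^2 + 2*s - 1)
2. apply the feedback formula to P4, P5 -> (-1)/(3*s)
3. reduce the parallel group P1, (P2*P3), [P4/(1+P4*P5)] -> (8*s^5 + 10*s^4 - 7*s^3 + s^2 + 23*s + 1)/(12*s^4 + 21*s^3 + 6*s^2 - 3*s)
The result of step 3 is T(s) in lowest terms. Its denominator has leading coefficient 12; dividing the denominator through by 12 makes it monic.

Answer: s^4 + 7*s^3/4 + s^2/2 - s/4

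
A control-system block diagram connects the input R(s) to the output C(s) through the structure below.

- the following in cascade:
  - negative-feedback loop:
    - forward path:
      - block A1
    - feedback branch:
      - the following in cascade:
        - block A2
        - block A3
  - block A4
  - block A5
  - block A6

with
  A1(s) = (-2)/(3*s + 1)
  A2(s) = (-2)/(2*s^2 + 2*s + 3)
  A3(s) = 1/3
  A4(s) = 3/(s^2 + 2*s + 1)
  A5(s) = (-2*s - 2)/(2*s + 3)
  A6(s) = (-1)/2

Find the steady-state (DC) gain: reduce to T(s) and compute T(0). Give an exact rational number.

(1) multiply A2, A3 (series), giving (-2)/(6*s^2 + 6*s + 9)
(2) reduce the feedback loop with forward A1 and return (A2*A3), giving (-12*s^2 - 12*s - 18)/(18*s^3 + 24*s^2 + 33*s + 13)
(3) reduce the series chain [A1/(1+A1*(A2*A3))], A4, A5, A6, giving (-36*s^2 - 36*s - 54)/(36*s^5 + 138*s^4 + 240*s^3 + 263*s^2 + 164*s + 39)
The step-3 result is T(s). Setting s = 0: T(0) = -54/39 = -18/13.

Answer: -18/13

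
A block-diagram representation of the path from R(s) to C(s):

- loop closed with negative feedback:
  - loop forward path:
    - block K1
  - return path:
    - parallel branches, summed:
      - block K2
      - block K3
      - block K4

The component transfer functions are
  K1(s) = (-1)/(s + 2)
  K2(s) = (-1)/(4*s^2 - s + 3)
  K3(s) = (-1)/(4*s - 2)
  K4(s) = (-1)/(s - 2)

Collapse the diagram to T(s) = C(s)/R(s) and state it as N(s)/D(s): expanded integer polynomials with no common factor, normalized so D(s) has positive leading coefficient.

Step 1 - reduce the parallel group K2, K3, K4 = (-20*s^3 + 17*s^2 - 9*s + 8)/(16*s^4 - 44*s^3 + 38*s^2 - 34*s + 12)
Step 2 - apply the feedback formula to K1, (K2+K3+K4), which is the overall transfer function T(s) = C(s)/R(s) in lowest terms

Final answer: (-16*s^4 + 44*s^3 - 38*s^2 + 34*s - 12)/(16*s^5 - 12*s^4 - 30*s^3 + 25*s^2 - 47*s + 16)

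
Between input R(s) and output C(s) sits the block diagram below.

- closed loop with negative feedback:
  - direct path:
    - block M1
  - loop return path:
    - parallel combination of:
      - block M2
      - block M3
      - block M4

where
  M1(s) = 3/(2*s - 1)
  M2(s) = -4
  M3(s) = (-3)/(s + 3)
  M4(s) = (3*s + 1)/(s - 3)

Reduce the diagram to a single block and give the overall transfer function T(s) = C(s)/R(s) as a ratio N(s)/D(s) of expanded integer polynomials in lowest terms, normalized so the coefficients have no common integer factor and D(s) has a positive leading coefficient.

(1) add M2, M3, M4 (parallel): (-s^2 + 7*s + 48)/(s^2 - 9)
(2) feedback reduction of M1, (M2+M3+M4) - this is the overall T(s), already in the required normalized form

Therefore the answer is (3*s^2 - 27)/(2*s^3 - 4*s^2 + 3*s + 153).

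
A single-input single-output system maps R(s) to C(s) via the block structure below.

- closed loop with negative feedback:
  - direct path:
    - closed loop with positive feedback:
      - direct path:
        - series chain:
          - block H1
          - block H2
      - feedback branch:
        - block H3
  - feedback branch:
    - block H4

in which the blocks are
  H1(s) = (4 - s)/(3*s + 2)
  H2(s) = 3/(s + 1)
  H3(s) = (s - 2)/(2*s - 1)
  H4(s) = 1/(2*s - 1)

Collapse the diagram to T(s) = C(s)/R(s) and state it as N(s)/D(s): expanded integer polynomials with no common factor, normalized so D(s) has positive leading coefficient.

Step 1 - reduce the series chain H1, H2, giving (12 - 3*s)/(3*s^2 + 5*s + 2)
Step 2 - reduce the feedback loop with forward (H1*H2) and return H3, giving (-6*s^2 + 27*s - 12)/(6*s^3 + 10*s^2 - 19*s + 22)
Step 3 - reduce the feedback loop with forward [(H1*H2)/(1-(H1*H2)*H3)] and return H4: this yields T(s), and no further normalization is needed

Therefore the answer is (-6*s^2 + 27*s - 12)/(6*s^3 + 10*s^2 - 22*s + 34).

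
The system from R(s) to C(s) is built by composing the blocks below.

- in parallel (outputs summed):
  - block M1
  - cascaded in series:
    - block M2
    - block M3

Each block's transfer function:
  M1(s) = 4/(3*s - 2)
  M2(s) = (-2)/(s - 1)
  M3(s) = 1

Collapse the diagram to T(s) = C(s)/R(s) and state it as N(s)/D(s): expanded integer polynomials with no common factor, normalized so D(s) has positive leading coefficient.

The answer is (-2*s)/(3*s^2 - 5*s + 2).

Reasoning:
Step 1 - combine M2, M3 in series, giving (-2)/(s - 1)
Step 2 - add M1, (M2*M3) (parallel), which is the overall transfer function T(s) = C(s)/R(s) in lowest terms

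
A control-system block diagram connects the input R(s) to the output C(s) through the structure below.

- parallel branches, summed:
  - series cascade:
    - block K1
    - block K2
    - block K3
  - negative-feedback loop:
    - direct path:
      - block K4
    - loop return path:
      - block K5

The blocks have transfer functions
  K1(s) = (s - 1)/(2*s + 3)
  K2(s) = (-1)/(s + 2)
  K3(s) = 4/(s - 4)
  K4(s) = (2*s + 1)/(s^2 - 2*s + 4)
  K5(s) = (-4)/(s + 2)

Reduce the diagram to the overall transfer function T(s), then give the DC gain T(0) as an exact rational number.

Answer: 1/3

Working:
1. cascade K1, K2, K3 = (4 - 4*s)/(2*s^3 - s^2 - 22*s - 24)
2. collapse the loop (K4 forward, K5 return) = (2*s^2 + 5*s + 2)/(s^3 - 8*s + 4)
3. add (K1*K2*K3), [K4/(1+K4*K5)] (parallel) = (4*s^5 + 4*s^4 - 41*s^3 - 128*s^2 - 212*s - 32)/(2*s^6 - s^5 - 38*s^4 - 8*s^3 + 172*s^2 + 104*s - 96)
The step-3 result is T(s). Setting s = 0: T(0) = -32/(-96) = 1/3.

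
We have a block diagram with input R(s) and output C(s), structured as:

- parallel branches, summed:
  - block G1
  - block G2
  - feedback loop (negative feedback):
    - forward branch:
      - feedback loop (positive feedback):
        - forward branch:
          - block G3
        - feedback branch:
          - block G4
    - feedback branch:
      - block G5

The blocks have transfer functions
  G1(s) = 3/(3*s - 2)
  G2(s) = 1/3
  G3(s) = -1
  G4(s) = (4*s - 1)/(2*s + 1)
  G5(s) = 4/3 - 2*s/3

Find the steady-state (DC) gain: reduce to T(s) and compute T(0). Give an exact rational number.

Step 1: feedback reduction of G3, G4 -> (-2*s - 1)/(6*s)
Step 2: apply the feedback formula to [G3/(1-G3*G4)], G5 -> (-6*s - 3)/(4*s^2 + 12*s - 4)
Step 3: add G1, G2, [[G3/(1-G3*G4)]/(1+[G3/(1-G3*G4)]*G5)] (parallel) -> (12*s^3 + 10*s^2 + 81*s - 10)/(36*s^3 + 84*s^2 - 108*s + 24)
The step-3 result is T(s). Setting s = 0: T(0) = -10/24 = -5/12.

Hence the answer: -5/12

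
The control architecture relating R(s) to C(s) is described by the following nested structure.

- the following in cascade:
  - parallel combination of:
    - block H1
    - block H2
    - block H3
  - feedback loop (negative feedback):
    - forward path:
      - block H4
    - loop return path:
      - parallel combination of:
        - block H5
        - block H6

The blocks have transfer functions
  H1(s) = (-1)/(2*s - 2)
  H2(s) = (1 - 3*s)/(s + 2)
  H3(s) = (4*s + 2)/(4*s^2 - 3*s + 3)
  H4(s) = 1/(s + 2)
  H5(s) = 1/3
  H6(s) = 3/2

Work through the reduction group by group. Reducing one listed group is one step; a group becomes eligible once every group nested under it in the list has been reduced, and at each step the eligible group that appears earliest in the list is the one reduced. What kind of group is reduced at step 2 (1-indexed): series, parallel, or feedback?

1. reduce the parallel group H1, H2, H3
2. combine H5, H6 in parallel
3. close the feedback loop around H4, (H5+H6)
4. combine (H1+H2+H3), [H4/(1+H4*(H5+H6))] in series
Step 2 collapses a parallel group.

Therefore the answer is parallel.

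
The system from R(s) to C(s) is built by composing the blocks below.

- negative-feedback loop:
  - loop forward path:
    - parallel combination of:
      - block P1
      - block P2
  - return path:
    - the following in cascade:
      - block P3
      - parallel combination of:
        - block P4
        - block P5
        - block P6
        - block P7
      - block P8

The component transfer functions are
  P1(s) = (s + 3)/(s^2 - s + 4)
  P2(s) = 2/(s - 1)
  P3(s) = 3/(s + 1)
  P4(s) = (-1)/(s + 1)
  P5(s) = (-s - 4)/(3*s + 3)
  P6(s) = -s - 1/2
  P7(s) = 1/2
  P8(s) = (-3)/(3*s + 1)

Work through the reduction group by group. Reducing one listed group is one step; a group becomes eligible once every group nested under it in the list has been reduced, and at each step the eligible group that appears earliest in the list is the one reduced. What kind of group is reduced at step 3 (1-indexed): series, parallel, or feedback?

[1] add P1, P2 (parallel)
[2] reduce the parallel group P4, P5, P6, P7
[3] multiply P3, (P4+P5+P6+P7), P8 (series)
[4] apply the feedback formula to (P1+P2), (P3*(P4+P5+P6+P7)*P8)
Step 3: series.

Answer: series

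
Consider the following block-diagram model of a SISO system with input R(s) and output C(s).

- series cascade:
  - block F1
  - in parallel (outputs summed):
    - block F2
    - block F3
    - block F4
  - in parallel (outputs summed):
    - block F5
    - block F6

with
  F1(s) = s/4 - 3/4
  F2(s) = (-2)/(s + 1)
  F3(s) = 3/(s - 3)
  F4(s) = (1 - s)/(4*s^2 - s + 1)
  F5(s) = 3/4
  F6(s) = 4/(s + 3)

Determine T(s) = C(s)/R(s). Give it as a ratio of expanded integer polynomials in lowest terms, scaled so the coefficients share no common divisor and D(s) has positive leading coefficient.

[1] reduce the parallel group F2, F3, F4 -> (3*s^3 + 38*s^2 - 7*s + 6)/(4*s^4 - 9*s^3 - 9*s^2 + s - 3)
[2] add F5, F6 (parallel) -> (3*s + 25)/(4*s + 12)
[3] reduce the series chain F1, (F2+F3+F4), (F5+F6), giving the overall T(s)

Hence the answer: (9*s^4 + 189*s^3 + 929*s^2 - 157*s + 150)/(64*s^4 + 240*s^3 + 144*s^2 + 16*s + 48)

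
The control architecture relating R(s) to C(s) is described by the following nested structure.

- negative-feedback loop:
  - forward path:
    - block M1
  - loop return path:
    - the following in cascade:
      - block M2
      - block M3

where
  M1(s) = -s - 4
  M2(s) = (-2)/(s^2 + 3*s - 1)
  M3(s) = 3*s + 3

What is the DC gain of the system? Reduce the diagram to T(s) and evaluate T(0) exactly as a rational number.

1. series reduction of M2, M3 = (-6*s - 6)/(s^2 + 3*s - 1)
2. collapse the loop (M1 forward, (M2*M3) return) = (-s^3 - 7*s^2 - 11*s + 4)/(7*s^2 + 33*s + 23)
Evaluating the step-2 result (the overall T(s)) at s = 0 gives T(0) = 4/23.

Final answer: 4/23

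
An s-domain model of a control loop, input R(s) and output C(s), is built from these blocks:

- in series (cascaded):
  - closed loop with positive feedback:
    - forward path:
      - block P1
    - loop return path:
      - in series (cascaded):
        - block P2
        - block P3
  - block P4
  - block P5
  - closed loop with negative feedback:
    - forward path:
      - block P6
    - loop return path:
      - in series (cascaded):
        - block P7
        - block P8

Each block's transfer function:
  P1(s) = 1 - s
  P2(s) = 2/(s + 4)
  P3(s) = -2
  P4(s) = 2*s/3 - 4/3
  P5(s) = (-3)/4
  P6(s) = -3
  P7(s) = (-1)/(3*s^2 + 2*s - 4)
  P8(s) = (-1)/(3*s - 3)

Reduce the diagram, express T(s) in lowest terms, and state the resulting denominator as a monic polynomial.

The answer is s^4 - 3*s^3 - 10*s^2/9 + 19*s/3 - 8/3.

Reasoning:
Step 1: combine P2, P3 in series = (-4)/(s + 4)
Step 2: close the feedback loop around P1, (P2*P3) = (s^2 + 3*s - 4)/(3*s - 8)
Step 3: series reduction of P7, P8 = 1/(9*s^3 - 3*s^2 - 18*s + 12)
Step 4: reduce the feedback loop with forward P6 and return (P7*P8) = (-9*s^3 + 3*s^2 + 18*s - 12)/(3*s^3 - s^2 - 6*s + 3)
Step 5: combine [P1/(1-P1*(P2*P3))], P4, P5, [P6/(1+P6*(P7*P8))] in series = (9*s^6 + 6*s^5 - 111*s^4 + 96*s^3 + 168*s^2 - 264*s + 96)/(18*s^4 - 54*s^3 - 20*s^2 + 114*s - 48)
T(s) is the step-5 result (common factors already cancelled). Leading coefficient of the denominator: 18. Divide through by 18 for the monic polynomial.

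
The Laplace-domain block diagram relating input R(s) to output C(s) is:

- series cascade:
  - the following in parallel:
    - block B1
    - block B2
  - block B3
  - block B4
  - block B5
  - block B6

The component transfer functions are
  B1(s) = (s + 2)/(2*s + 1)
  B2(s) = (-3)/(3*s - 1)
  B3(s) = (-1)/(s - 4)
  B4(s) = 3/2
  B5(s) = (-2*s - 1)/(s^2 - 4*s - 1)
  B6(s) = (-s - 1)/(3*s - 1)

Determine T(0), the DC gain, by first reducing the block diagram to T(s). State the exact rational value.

[1] parallel reduction of B1, B2 -> (3*s^2 - s - 5)/(6*s^2 + s - 1)
[2] multiply (B1+B2), B3, B4, B5, B6 (series) -> (-9*s^3 - 6*s^2 + 18*s + 15)/(18*s^5 - 156*s^4 + 368*s^3 - 124*s^2 - 18*s + 8)
The step-2 result is T(s). Setting s = 0: T(0) = 15/8.

Hence the answer: 15/8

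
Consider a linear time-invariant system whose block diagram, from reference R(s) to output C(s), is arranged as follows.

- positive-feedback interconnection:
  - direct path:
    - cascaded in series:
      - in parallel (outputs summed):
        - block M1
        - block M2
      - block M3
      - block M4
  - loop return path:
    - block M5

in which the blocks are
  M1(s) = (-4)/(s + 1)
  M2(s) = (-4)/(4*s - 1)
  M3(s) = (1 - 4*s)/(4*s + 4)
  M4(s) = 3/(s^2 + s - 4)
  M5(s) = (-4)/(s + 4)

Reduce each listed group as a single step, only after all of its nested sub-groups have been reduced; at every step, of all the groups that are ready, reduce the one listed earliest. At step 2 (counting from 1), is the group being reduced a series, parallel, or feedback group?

Reducing step by step:

(1) parallel reduction of M1, M2
(2) reduce the series chain (M1+M2), M3, M4
(3) feedback reduction of ((M1+M2)*M3*M4), M5
The group at step 2 is a series group.

Answer: series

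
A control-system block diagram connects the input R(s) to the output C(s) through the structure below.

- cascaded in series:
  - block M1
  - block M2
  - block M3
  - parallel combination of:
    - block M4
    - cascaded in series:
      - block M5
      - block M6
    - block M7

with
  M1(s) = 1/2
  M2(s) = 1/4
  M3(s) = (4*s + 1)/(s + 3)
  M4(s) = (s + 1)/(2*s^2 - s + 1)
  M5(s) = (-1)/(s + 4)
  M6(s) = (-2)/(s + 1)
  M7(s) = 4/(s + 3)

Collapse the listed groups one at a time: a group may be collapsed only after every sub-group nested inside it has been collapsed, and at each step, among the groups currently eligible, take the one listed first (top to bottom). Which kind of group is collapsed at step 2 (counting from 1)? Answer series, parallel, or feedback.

Step 1: combine M5, M6 in series
Step 2: parallel reduction of M4, (M5*M6), M7
Step 3: multiply M1, M2, M3, (M4+(M5*M6)+M7) (series)
So the answer for step 2 is parallel.

Therefore the answer is parallel.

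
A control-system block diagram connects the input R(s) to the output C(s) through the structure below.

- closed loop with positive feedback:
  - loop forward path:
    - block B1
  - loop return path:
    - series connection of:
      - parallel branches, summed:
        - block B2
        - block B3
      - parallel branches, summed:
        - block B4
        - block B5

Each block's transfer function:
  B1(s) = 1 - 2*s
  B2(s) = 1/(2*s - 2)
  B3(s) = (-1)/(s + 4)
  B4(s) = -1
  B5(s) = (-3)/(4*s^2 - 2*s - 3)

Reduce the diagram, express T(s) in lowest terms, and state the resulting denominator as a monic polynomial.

1. sum the parallel branches B2, B3: (6 - s)/(2*s^2 + 6*s - 8)
2. sum the parallel branches B4, B5: (-4*s^2 + 2*s)/(4*s^2 - 2*s - 3)
3. reduce the series chain (B2+B3), (B4+B5): (2*s^3 - 13*s^2 + 6*s)/(4*s^4 + 10*s^3 - 25*s^2 - s + 12)
4. close the feedback loop around B1, ((B2+B3)*(B4+B5)): (-8*s^5 - 16*s^4 + 60*s^3 - 23*s^2 - 25*s + 12)/(8*s^4 - 18*s^3 - 7*s + 12)
No further cancellation is possible in the step-4 result, so that is T(s). Its denominator becomes monic after dividing by the leading coefficient 8.

Hence the answer: s^4 - 9*s^3/4 - 7*s/8 + 3/2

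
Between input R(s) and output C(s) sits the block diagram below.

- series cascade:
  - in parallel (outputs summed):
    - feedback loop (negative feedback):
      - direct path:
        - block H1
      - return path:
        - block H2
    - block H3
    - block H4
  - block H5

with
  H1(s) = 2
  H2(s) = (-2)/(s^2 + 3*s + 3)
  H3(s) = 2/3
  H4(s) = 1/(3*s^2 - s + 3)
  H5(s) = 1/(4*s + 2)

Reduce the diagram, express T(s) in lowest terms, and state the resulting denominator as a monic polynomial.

1. collapse the loop (H1 forward, H2 return), giving (2*s^2 + 6*s + 6)/(s^2 + 3*s - 1)
2. parallel reduction of [H1/(1+H1*H2)], H3, H4, giving (24*s^4 + 64*s^3 + 51*s^2 + 65*s + 45)/(9*s^4 + 24*s^3 - 9*s^2 + 30*s - 9)
3. cascade ([H1/(1+H1*H2)]+H3+H4), H5, giving (24*s^4 + 64*s^3 + 51*s^2 + 65*s + 45)/(36*s^5 + 114*s^4 + 12*s^3 + 102*s^2 + 24*s - 18)
The result of step 3 is T(s) in lowest terms. Its denominator has leading coefficient 36; dividing the denominator through by 36 makes it monic.

Final answer: s^5 + 19*s^4/6 + s^3/3 + 17*s^2/6 + 2*s/3 - 1/2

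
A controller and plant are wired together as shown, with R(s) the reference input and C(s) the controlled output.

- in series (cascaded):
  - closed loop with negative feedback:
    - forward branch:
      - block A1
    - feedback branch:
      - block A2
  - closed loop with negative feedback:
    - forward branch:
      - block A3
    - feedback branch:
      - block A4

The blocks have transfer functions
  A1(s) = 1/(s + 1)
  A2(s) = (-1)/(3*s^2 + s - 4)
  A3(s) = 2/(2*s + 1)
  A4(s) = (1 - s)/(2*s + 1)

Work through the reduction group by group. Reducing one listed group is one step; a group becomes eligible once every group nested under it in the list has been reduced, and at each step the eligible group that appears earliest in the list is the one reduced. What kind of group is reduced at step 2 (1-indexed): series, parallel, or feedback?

Answer: feedback

Working:
[1] feedback reduction of A1, A2
[2] feedback reduction of A3, A4
[3] reduce the series chain [A1/(1+A1*A2)], [A3/(1+A3*A4)]
The group at step 2 is a feedback group.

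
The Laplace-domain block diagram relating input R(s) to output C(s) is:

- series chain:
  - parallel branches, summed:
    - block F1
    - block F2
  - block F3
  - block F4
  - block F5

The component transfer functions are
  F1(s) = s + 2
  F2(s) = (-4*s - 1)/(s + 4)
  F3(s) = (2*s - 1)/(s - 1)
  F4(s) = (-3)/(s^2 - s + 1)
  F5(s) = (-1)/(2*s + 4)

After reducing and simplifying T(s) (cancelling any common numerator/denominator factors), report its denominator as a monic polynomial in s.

Step 1 - sum the parallel branches F1, F2 = (s^2 + 2*s + 7)/(s + 4)
Step 2 - combine (F1+F2), F3, F4, F5 in series = (6*s^3 + 9*s^2 + 36*s - 21)/(2*s^5 + 8*s^4 - 4*s^3 - 10*s^2 + 20*s - 16)
Step 2 gives the fully reduced T(s), with no common factor left to cancel. The denominator's leading coefficient is 2, so divide each of its coefficients by 2 to get the monic form.

Final answer: s^5 + 4*s^4 - 2*s^3 - 5*s^2 + 10*s - 8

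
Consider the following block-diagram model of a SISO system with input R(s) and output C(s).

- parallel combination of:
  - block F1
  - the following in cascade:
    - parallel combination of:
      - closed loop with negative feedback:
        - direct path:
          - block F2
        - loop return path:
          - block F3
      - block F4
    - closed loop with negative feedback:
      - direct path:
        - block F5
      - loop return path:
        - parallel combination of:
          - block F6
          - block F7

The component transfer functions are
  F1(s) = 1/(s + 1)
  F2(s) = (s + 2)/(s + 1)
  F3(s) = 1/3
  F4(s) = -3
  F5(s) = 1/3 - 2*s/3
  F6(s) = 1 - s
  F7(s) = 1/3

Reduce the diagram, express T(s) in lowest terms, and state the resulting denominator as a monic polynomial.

1. collapse the loop (F2 forward, F3 return) gives (3*s + 6)/(4*s + 5)
2. reduce the parallel group [F2/(1+F2*F3)], F4 gives (-9*s - 9)/(4*s + 5)
3. add F6, F7 (parallel) gives 4/3 - s
4. feedback reduction of F5, (F6+F7) gives (3 - 6*s)/(6*s^2 - 11*s + 13)
5. multiply ([F2/(1+F2*F3)]+F4), [F5/(1+F5*(F6+F7))] (series) gives (54*s^2 + 27*s - 27)/(24*s^3 - 14*s^2 - 3*s + 65)
6. add F1, (([F2/(1+F2*F3)]+F4)*[F5/(1+F5*(F6+F7))]) (parallel) gives (78*s^3 + 67*s^2 - 3*s + 38)/(24*s^4 + 10*s^3 - 17*s^2 + 62*s + 65)
No further cancellation is possible in the step-6 result, so that is T(s). Its denominator becomes monic after dividing by the leading coefficient 24.

Therefore the answer is s^4 + 5*s^3/12 - 17*s^2/24 + 31*s/12 + 65/24.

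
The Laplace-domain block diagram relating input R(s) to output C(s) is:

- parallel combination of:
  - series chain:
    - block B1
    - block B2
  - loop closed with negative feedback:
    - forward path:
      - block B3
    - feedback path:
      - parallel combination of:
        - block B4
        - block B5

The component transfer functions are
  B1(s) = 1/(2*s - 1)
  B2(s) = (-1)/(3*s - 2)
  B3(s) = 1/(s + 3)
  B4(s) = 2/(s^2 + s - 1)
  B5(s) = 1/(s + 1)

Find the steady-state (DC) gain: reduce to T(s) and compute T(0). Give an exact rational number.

1. series reduction of B1, B2; result (-1)/(6*s^2 - 7*s + 2)
2. sum the parallel branches B4, B5; result (s^2 + 3*s + 1)/(s^3 + 2*s^2 - 1)
3. collapse the loop (B3 forward, (B4+B5) return); result (s^3 + 2*s^2 - 1)/(s^4 + 5*s^3 + 7*s^2 + 2*s - 2)
4. combine (B1*B2), [B3/(1+B3*(B4+B5))] in parallel; result (6*s^5 + 4*s^4 - 17*s^3 - 9*s^2 + 5*s)/(6*s^6 + 23*s^5 + 9*s^4 - 27*s^3 - 12*s^2 + 18*s - 4)
The step-4 result is T(s). Setting s = 0: T(0) = 0/(-4) = 0.

Therefore the answer is 0.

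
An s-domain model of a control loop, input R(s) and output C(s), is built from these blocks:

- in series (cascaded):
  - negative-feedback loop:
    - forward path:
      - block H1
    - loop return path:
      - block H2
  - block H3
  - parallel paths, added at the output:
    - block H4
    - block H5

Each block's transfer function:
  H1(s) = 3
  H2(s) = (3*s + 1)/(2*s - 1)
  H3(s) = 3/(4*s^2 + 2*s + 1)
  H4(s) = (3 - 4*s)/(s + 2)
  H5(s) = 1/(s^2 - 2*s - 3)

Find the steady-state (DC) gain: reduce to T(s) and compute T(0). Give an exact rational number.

Answer: -21/4

Working:
Step 1: collapse the loop (H1 forward, H2 return) -> (6*s - 3)/(11*s + 2)
Step 2: parallel reduction of H4, H5 -> (-4*s^3 + 11*s^2 + 7*s - 7)/(s^3 - 7*s - 6)
Step 3: series reduction of [H1/(1+H1*H2)], H3, (H4+H5) -> (-72*s^4 + 234*s^3 + 27*s^2 - 189*s + 63)/(44*s^6 + 30*s^5 - 293*s^4 - 472*s^3 - 285*s^2 - 104*s - 12)
Step 3 gives the overall T(s). Then T(0) = 63/(-12) = -21/4.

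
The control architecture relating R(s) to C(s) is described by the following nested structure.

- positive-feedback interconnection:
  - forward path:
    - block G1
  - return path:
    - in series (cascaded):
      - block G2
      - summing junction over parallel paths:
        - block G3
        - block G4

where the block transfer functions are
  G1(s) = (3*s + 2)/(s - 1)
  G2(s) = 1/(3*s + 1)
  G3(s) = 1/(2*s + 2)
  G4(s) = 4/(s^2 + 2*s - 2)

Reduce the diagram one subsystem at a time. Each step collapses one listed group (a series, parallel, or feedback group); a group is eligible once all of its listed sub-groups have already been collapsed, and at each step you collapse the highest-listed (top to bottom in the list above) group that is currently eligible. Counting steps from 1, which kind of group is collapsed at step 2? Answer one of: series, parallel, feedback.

Answer: series

Working:
[1] parallel reduction of G3, G4
[2] reduce the series chain G2, (G3+G4)
[3] apply the feedback formula to G1, (G2*(G3+G4))
Step 2: series.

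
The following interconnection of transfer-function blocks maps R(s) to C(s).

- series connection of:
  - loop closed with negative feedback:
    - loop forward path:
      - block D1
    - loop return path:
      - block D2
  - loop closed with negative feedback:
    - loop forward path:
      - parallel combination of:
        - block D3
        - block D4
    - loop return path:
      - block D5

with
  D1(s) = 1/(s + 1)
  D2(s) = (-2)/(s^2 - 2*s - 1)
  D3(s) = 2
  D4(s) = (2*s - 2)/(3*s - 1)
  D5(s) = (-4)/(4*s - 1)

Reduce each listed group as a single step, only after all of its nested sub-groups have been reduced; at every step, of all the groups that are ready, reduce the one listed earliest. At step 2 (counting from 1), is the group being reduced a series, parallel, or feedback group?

The answer is parallel.

Reasoning:
[1] reduce the feedback loop with forward D1 and return D2
[2] reduce the parallel group D3, D4
[3] reduce the feedback loop with forward (D3+D4) and return D5
[4] combine [D1/(1+D1*D2)], [(D3+D4)/(1+(D3+D4)*D5)] in series
So the answer for step 2 is parallel.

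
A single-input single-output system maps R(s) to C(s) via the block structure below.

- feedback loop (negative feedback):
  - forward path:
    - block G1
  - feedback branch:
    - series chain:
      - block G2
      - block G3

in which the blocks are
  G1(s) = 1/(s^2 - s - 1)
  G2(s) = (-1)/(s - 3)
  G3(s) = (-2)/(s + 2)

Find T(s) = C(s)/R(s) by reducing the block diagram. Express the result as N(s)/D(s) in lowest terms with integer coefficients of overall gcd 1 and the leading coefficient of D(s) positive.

The answer is (s^2 - s - 6)/(s^4 - 2*s^3 - 6*s^2 + 7*s + 8).

Reasoning:
1. cascade G2, G3 = 2/(s^2 - s - 6)
2. feedback reduction of G1, (G2*G3): this yields T(s), and no further normalization is needed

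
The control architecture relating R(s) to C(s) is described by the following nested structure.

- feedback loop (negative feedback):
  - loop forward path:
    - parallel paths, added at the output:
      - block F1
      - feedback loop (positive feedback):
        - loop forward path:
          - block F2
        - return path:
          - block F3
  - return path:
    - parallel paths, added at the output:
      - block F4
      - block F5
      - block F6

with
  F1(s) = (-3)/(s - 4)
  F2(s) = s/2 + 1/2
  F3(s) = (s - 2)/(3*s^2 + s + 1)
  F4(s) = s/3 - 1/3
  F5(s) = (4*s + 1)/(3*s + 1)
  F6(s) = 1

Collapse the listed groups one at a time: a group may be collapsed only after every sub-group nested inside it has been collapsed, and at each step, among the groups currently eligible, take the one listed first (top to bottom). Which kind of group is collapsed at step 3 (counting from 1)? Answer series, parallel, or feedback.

Answer: parallel

Working:
[1] apply the feedback formula to F2, F3
[2] sum the parallel branches F1, [F2/(1-F2*F3)]
[3] combine F4, F5, F6 in parallel
[4] apply the feedback formula to (F1+[F2/(1-F2*F3)]), (F4+F5+F6)
So the answer for step 3 is parallel.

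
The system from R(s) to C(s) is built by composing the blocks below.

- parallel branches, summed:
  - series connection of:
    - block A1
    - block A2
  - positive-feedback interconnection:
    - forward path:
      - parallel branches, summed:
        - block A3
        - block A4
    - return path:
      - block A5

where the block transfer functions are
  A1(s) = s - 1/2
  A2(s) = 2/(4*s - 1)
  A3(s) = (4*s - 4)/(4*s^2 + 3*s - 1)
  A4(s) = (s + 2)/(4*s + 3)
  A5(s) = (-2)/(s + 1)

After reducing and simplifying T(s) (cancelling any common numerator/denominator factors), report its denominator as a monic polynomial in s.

Step 1 - series reduction of A1, A2: (2*s - 1)/(4*s - 1)
Step 2 - reduce the parallel group A3, A4: (4*s^3 + 27*s^2 + s - 14)/(16*s^3 + 24*s^2 + 5*s - 3)
Step 3 - collapse the loop ((A3+A4) forward, A5 return): (4*s^4 + 31*s^3 + 28*s^2 - 13*s - 14)/(16*s^4 + 48*s^3 + 83*s^2 + 4*s - 31)
Step 4 - reduce the parallel group (A1*A2), [(A3+A4)/(1-(A3+A4)*A5)]: (48*s^5 + 200*s^4 + 199*s^3 - 155*s^2 - 109*s + 45)/(64*s^5 + 176*s^4 + 284*s^3 - 67*s^2 - 128*s + 31)
That last expression is T(s), already simplified. Scaling its denominator by 1/64 (the reciprocal of the leading coefficient) yields the monic denominator.

Hence the answer: s^5 + 11*s^4/4 + 71*s^3/16 - 67*s^2/64 - 2*s + 31/64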